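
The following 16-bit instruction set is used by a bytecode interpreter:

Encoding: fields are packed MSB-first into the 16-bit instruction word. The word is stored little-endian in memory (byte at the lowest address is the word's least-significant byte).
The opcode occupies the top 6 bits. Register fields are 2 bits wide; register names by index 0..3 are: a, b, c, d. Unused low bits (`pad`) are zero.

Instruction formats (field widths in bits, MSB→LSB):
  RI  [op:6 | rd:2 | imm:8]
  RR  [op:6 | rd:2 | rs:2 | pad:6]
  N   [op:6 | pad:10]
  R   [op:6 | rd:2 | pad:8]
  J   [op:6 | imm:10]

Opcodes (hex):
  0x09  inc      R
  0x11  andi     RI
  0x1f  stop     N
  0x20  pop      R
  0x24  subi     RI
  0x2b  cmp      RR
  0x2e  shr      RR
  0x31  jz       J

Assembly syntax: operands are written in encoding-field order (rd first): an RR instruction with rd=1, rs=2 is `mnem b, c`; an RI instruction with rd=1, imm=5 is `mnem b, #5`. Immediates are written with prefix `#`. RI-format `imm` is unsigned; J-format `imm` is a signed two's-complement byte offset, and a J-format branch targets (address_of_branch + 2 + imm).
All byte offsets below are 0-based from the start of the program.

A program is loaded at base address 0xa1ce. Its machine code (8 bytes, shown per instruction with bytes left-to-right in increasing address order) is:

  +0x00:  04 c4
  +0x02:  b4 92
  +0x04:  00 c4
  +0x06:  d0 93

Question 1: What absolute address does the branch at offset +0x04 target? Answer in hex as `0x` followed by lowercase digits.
0xa1d4

off 0x04: read 00 c4 as little → 0xc400
  opcode bits[15:10]=0x31: jz/J
  imm@[9:0]=0x0 ⇒ #0
  target = base 0xa1ce + off 0x04 + 2 + imm 0 = 0xa1d4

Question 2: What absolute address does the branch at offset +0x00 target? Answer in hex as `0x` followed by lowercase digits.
0xa1d4

@+00  little-endian(04 c4) = 0xc404
  opcode bits[15:10]=0x31: jz/J
  imm@[9:0]=0x4 ⇒ #4
  target = base 0xa1ce + off 0x00 + 2 + imm 4 = 0xa1d4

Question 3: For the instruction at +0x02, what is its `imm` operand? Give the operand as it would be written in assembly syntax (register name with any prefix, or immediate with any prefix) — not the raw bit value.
#180

+0x02: b4 92 ⇒ word 0x92b4 (little)
  top 6b → 0x24 → subi [RI]
  rd: (w>>8)&0x3=0x2 → c
  imm: (w>>0)&0xff=0xb4 → #180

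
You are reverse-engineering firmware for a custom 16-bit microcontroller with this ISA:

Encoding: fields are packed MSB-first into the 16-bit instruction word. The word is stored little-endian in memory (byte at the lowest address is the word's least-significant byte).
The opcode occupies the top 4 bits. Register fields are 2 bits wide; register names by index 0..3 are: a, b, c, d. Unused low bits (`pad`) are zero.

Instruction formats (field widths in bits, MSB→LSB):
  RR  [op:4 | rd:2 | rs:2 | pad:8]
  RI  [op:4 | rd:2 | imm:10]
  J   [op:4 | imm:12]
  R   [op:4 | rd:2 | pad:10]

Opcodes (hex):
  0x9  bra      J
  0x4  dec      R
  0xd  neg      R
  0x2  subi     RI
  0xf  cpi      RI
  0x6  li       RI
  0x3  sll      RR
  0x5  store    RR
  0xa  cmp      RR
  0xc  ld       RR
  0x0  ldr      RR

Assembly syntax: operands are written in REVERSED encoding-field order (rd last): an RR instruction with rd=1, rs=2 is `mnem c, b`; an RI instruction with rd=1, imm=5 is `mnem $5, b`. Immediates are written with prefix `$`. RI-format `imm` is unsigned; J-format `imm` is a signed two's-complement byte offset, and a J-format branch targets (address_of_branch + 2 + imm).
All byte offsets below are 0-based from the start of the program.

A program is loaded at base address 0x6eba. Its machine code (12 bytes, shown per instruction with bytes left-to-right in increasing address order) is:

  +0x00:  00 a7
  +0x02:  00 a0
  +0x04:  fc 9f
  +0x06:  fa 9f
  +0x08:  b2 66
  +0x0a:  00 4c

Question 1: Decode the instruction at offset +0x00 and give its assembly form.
[00] 00 a7 → 0xa700
  opcode bits[15:12]=0xa: cmp/RR
  rd@[11:10]=0x1 ⇒ b
  rs@[9:8]=0x3 ⇒ d

cmp d, b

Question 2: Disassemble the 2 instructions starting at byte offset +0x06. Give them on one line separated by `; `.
bra $-6; li $690, b

[06] fa 9f → 0x9ffa
  opcode bits[15:12]=0x9: bra/J
  imm@[11:0]=0xffa (s12→-6) ⇒ $-6
[08] b2 66 → 0x66b2
  opcode bits[15:12]=0x6: li/RI
  rd@[11:10]=0x1 ⇒ b
  imm@[9:0]=0x2b2 ⇒ $690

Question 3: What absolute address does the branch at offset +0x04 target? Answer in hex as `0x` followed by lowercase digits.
+0x04: fc 9f ⇒ word 0x9ffc (little)
  top 4b → 0x9 → bra [J]
  [11:0] imm=4092 (s12→-4) = $-4
  target = base 0x6eba + off 0x04 + 2 + imm -4 = 0x6ebc

0x6ebc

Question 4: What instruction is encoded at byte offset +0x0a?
off 0x0a: read 00 4c as little → 0x4c00
  top 4b → 0x4 → dec [R]
  rd: (w>>10)&0x3=0x3 → d

dec d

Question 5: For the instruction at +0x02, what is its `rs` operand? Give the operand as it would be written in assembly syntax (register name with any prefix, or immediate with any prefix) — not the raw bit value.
off 0x02: read 00 a0 as little → 0xa000
  top 4b → 0xa → cmp [RR]
  [11:10] rd=0 = a
  [9:8] rs=0 = a

a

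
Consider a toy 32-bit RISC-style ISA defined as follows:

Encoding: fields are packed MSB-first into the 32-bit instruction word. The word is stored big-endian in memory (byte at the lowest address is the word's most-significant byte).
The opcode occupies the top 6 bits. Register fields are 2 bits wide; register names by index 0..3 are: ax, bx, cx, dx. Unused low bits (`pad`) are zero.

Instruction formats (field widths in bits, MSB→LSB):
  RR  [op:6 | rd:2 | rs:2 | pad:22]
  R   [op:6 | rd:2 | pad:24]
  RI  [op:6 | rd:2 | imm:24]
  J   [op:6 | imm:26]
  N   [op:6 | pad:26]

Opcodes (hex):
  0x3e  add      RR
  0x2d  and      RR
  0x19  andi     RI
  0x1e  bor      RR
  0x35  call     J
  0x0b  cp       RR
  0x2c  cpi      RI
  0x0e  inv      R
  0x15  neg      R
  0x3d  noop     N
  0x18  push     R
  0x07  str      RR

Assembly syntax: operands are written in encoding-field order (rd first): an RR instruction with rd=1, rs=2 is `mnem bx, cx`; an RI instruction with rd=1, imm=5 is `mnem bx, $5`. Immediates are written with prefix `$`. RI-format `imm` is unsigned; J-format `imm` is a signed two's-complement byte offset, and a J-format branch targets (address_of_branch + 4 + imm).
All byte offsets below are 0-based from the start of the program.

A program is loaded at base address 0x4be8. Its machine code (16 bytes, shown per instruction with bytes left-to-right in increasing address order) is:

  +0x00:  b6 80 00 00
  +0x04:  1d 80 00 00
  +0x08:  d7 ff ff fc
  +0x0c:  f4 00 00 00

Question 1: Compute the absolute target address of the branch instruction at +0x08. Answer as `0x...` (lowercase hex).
0x4bf0

+0x08: d7 ff ff fc ⇒ word 0xd7fffffc (big)
  opcode bits[31:26]=0x35: call/J
  [25:0] imm=67108860 (s26→-4) = $-4
  target = base 0x4be8 + off 0x08 + 4 + imm -4 = 0x4bf0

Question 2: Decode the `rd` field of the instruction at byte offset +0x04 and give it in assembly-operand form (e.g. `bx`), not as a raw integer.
off 0x04: read 1d 80 00 00 as big → 0x1d800000
  top 6b → 0x7 → str [RR]
  rd: (w>>24)&0x3=0x1 → bx
  rs: (w>>22)&0x3=0x2 → cx

bx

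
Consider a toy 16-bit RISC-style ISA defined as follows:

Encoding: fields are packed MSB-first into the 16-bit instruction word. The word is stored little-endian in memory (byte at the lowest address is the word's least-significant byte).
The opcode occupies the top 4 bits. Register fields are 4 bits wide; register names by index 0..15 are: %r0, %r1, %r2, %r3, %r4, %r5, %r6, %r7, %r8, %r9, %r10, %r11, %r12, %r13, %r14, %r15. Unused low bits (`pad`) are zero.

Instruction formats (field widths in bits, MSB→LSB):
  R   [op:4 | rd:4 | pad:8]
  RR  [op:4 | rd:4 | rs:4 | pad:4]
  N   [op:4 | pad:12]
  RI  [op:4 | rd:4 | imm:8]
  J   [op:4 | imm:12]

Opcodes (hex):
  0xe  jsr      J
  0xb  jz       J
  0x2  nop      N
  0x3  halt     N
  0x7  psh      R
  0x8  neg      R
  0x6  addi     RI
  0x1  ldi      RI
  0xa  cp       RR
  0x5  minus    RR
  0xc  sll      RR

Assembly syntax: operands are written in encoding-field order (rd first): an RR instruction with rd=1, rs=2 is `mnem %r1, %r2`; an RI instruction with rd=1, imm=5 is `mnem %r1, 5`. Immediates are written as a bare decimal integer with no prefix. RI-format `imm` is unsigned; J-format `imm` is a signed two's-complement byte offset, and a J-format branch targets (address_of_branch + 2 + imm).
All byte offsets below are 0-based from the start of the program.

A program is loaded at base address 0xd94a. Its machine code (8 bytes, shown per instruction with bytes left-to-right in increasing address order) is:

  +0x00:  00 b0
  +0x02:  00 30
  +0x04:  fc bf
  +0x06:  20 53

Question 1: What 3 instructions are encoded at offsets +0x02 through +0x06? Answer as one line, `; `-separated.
halt; jz -4; minus %r3, %r2

@+02  little-endian(00 30) = 0x3000
  top 4b → 0x3 → halt [N]
@+04  little-endian(fc bf) = 0xbffc
  top 4b → 0xb → jz [J]
  imm: (w>>0)&0xfff=0xffc (s12→-4) → -4
@+06  little-endian(20 53) = 0x5320
  top 4b → 0x5 → minus [RR]
  rd: (w>>8)&0xf=0x3 → %r3
  rs: (w>>4)&0xf=0x2 → %r2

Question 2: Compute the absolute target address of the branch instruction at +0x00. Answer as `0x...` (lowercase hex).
off 0x00: read 00 b0 as little → 0xb000
  opcode bits[15:12]=0xb: jz/J
  imm@[11:0]=0x0 ⇒ 0
  target = base 0xd94a + off 0x00 + 2 + imm 0 = 0xd94c

0xd94c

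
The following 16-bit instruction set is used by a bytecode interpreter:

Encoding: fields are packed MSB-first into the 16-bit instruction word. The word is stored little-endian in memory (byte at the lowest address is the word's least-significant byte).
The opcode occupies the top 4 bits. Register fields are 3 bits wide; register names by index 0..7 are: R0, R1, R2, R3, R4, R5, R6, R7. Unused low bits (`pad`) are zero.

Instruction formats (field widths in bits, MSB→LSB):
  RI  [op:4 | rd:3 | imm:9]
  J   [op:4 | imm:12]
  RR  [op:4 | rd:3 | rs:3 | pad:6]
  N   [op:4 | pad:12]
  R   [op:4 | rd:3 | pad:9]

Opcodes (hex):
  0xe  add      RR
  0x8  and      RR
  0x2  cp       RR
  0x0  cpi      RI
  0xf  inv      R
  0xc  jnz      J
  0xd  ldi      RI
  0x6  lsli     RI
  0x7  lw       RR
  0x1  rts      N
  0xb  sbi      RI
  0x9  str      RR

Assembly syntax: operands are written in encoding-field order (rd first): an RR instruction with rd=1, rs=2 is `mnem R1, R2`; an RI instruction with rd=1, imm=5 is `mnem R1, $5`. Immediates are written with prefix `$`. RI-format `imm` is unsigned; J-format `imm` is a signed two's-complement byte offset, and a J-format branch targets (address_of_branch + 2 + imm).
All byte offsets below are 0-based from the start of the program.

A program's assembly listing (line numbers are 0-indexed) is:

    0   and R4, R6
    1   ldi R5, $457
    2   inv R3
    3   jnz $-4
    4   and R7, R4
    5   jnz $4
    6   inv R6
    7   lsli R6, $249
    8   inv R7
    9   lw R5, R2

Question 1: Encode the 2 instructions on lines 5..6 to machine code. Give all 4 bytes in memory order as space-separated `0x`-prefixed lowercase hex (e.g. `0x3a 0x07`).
0x04 0xc0 0x00 0xfc

5. jnz fields op=0xc:4|imm=4:12 → word c004h → 04 c0
6. inv fields op=0xf:4|rd=6:3|pad=0:9 → word fc00h → 00 fc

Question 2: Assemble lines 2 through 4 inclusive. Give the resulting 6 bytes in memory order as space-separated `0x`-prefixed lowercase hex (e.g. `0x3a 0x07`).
0x00 0xf6 0xfc 0xcf 0x00 0x8f

L2: inv op=0xf:4|rd=3:3|pad=0:9 ⇒ 0xf600 ⇒ little 00 f6
L3: jnz op=0xc:4|imm=-4:12 ⇒ 0xcffc ⇒ little fc cf
L4: and op=0x8:4|rd=7:3|rs=4:3|pad=0:6 ⇒ 0x8f00 ⇒ little 00 8f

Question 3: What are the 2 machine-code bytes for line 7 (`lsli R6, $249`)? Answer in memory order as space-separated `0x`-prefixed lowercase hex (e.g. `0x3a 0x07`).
0xf9 0x6c

line 7 (lsli): pack op=0x6:4|rd=6:3|imm=249:9 = 0x6cf9; little→ f9 6c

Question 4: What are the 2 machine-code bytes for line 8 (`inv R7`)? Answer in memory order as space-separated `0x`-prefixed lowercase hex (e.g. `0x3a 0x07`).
0x00 0xfe

L8: inv op=0xf:4|rd=7:3|pad=0:9 ⇒ 0xfe00 ⇒ little 00 fe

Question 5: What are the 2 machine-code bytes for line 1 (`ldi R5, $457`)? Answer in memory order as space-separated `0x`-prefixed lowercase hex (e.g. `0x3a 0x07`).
0xc9 0xdb

line 1 (ldi): pack op=0xd:4|rd=5:3|imm=457:9 = 0xdbc9; little→ c9 db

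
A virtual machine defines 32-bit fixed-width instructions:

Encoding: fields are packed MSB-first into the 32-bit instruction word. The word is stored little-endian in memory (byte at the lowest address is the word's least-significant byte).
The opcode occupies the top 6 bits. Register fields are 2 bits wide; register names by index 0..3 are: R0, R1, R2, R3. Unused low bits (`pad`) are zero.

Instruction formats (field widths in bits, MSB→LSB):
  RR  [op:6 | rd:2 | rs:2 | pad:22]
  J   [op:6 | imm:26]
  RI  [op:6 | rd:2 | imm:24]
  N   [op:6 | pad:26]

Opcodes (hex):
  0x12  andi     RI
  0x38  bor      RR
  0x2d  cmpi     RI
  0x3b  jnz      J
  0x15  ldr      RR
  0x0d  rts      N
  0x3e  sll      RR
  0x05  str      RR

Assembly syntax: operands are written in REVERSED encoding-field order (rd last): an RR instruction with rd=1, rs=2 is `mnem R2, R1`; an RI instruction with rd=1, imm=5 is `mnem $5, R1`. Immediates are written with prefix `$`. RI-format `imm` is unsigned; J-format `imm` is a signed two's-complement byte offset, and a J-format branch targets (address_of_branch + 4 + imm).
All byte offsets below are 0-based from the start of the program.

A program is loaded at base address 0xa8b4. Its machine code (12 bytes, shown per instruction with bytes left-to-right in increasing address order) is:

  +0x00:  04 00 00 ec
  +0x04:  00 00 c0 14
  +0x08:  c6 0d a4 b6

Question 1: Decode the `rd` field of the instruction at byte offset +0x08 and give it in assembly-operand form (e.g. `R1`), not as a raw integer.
+0x08: c6 0d a4 b6 ⇒ word 0xb6a40dc6 (little)
  top 6b → 0x2d → cmpi [RI]
  rd: (w>>24)&0x3=0x2 → R2
  imm: (w>>0)&0xffffff=0xa40dc6 → $10751430

R2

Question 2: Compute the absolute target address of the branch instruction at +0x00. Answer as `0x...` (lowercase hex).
[00] 04 00 00 ec → 0xec000004
  top 6b → 0x3b → jnz [J]
  [25:0] imm=4 = $4
  target = base 0xa8b4 + off 0x00 + 4 + imm 4 = 0xa8bc

0xa8bc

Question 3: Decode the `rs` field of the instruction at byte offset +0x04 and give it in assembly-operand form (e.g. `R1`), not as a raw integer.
R3

+0x04: 00 00 c0 14 ⇒ word 0x14c00000 (little)
  top 6b → 0x5 → str [RR]
  rd: (w>>24)&0x3=0x0 → R0
  rs: (w>>22)&0x3=0x3 → R3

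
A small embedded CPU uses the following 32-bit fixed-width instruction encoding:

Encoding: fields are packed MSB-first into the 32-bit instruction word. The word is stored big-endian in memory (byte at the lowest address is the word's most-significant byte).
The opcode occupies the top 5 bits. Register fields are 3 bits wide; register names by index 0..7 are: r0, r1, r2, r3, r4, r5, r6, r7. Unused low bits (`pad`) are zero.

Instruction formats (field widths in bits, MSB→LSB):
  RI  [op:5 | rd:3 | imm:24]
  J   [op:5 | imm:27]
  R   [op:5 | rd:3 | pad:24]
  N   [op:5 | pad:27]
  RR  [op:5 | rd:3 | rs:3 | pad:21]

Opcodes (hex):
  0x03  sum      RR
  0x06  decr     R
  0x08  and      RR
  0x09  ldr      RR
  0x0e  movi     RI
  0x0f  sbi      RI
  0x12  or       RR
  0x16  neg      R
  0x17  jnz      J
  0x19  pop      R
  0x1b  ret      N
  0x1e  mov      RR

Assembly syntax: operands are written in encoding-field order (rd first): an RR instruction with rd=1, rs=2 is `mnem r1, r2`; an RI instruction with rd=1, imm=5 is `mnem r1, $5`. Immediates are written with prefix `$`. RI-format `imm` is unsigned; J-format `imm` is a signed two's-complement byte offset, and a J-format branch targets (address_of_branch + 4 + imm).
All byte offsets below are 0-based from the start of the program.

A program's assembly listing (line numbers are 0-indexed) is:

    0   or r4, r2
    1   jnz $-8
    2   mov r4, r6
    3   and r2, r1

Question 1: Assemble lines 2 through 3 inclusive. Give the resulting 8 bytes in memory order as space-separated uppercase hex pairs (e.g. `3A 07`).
F4 C0 00 00 42 20 00 00

2. mov fields op=0x1e:5|rd=4:3|rs=6:3|pad=0:21 → word f4c00000h → f4 c0 00 00
3. and fields op=0x8:5|rd=2:3|rs=1:3|pad=0:21 → word 42200000h → 42 20 00 00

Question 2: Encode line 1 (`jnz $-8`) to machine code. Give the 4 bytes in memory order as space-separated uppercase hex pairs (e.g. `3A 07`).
line 1 (jnz): pack op=0x17:5|imm=-8:27 = 0xbffffff8; big→ bf ff ff f8

BF FF FF F8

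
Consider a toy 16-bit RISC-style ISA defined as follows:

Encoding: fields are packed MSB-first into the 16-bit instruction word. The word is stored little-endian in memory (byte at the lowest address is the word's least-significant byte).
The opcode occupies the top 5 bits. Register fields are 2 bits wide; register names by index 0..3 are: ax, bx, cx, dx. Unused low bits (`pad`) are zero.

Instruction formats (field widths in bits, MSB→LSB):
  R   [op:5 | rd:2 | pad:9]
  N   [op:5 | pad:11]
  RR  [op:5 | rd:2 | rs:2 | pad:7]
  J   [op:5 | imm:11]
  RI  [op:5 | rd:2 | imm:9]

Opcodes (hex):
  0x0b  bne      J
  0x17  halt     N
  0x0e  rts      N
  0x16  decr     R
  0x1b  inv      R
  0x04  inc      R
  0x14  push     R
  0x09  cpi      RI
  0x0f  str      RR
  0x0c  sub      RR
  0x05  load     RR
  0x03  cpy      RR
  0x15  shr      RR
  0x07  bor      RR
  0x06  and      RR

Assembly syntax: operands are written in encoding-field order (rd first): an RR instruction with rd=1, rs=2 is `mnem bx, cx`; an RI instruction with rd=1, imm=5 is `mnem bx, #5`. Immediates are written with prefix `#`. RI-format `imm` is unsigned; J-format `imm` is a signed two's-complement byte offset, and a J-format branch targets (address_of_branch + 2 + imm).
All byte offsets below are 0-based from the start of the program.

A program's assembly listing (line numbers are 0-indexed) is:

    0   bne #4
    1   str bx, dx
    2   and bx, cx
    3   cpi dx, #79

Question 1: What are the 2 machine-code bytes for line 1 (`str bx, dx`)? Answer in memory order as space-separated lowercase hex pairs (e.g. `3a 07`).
80 7b

line 1 (str): pack op=0xf:5|rd=1:2|rs=3:2|pad=0:7 = 0x7b80; little→ 80 7b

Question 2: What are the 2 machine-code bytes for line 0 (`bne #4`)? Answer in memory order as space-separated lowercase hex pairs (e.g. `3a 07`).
L0: bne op=0xb:5|imm=4:11 ⇒ 0x5804 ⇒ little 04 58

04 58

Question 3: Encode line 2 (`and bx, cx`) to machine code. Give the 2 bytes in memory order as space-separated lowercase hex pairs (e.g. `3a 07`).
L2: and op=0x6:5|rd=1:2|rs=2:2|pad=0:7 ⇒ 0x3300 ⇒ little 00 33

00 33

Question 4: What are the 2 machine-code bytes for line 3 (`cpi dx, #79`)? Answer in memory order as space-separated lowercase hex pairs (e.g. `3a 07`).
4f 4e

3. cpi fields op=0x9:5|rd=3:2|imm=79:9 → word 4e4fh → 4f 4e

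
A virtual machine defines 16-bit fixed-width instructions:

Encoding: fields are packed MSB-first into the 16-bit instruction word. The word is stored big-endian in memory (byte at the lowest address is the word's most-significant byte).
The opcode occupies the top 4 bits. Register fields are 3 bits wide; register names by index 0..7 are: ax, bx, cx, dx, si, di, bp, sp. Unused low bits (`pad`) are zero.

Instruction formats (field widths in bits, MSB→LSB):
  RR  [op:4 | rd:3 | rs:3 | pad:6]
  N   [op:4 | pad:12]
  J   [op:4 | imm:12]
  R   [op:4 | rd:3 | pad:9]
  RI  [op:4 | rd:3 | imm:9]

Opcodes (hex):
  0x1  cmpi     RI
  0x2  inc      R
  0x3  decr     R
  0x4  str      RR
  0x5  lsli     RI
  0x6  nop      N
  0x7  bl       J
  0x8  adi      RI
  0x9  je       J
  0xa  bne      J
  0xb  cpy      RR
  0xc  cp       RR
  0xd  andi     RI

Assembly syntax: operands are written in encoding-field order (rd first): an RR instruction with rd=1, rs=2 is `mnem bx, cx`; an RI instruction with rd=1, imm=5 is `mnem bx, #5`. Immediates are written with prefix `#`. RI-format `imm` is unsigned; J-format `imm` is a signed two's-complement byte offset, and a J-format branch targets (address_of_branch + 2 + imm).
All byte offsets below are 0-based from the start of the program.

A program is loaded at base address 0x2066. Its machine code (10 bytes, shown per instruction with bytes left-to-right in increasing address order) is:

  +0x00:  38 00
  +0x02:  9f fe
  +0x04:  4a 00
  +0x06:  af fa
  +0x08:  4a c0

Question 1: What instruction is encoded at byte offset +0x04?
str di, ax

off 0x04: read 4a 00 as big → 0x4a00
  opcode bits[15:12]=0x4: str/RR
  rd: (w>>9)&0x7=0x5 → di
  rs: (w>>6)&0x7=0x0 → ax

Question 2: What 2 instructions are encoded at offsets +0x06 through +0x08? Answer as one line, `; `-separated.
bne #-6; str di, dx

off 0x06: read af fa as big → 0xaffa
  op=0xaffa>>12=0xa ⇒ bne (J)
  imm@[11:0]=0xffa (s12→-6) ⇒ #-6
off 0x08: read 4a c0 as big → 0x4ac0
  op=0x4ac0>>12=0x4 ⇒ str (RR)
  rd@[11:9]=0x5 ⇒ di
  rs@[8:6]=0x3 ⇒ dx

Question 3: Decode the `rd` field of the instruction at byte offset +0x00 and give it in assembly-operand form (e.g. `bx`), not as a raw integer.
[00] 38 00 → 0x3800
  opcode bits[15:12]=0x3: decr/R
  rd: (w>>9)&0x7=0x4 → si

si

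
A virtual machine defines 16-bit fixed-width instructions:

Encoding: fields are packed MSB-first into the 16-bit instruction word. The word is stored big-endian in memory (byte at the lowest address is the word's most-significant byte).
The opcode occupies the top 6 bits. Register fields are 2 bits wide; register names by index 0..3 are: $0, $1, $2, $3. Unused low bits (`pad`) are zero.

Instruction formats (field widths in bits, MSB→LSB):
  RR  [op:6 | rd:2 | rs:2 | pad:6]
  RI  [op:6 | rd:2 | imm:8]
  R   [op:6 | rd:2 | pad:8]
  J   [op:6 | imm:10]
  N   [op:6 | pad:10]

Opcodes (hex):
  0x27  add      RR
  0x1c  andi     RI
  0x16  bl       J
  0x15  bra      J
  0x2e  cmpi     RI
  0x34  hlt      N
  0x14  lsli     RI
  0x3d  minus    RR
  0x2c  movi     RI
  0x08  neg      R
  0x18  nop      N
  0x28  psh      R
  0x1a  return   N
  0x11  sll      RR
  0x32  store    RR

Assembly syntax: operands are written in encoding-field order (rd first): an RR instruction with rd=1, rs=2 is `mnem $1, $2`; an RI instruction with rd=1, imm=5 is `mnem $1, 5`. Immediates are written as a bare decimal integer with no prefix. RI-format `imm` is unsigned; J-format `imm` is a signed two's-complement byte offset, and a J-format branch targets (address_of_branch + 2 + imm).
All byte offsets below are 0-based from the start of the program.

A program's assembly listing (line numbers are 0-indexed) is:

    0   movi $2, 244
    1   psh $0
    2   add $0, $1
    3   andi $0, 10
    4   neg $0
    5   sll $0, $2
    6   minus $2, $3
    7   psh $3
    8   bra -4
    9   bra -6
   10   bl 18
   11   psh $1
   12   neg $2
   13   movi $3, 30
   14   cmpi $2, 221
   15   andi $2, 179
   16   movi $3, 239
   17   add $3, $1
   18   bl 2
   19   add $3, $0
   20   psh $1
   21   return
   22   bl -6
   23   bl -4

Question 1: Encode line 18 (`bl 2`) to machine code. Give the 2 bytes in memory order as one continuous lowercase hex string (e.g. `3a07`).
18. bl fields op=0x16:6|imm=2:10 → word 5802h → 58 02

5802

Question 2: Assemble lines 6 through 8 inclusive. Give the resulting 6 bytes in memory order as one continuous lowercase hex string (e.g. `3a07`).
f6c0a30057fc

6. minus fields op=0x3d:6|rd=2:2|rs=3:2|pad=0:6 → word f6c0h → f6 c0
7. psh fields op=0x28:6|rd=3:2|pad=0:8 → word a300h → a3 00
8. bra fields op=0x15:6|imm=-4:10 → word 57fch → 57 fc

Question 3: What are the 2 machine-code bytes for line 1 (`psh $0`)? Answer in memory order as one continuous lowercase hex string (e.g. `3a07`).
line 1 (psh): pack op=0x28:6|rd=0:2|pad=0:8 = 0xa000; big→ a0 00

a000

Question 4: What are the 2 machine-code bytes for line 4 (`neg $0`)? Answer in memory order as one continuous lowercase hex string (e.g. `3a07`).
2000

4. neg fields op=0x8:6|rd=0:2|pad=0:8 → word 2000h → 20 00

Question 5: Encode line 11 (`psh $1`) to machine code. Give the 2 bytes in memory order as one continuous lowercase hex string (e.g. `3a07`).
line 11 (psh): pack op=0x28:6|rd=1:2|pad=0:8 = 0xa100; big→ a1 00

a100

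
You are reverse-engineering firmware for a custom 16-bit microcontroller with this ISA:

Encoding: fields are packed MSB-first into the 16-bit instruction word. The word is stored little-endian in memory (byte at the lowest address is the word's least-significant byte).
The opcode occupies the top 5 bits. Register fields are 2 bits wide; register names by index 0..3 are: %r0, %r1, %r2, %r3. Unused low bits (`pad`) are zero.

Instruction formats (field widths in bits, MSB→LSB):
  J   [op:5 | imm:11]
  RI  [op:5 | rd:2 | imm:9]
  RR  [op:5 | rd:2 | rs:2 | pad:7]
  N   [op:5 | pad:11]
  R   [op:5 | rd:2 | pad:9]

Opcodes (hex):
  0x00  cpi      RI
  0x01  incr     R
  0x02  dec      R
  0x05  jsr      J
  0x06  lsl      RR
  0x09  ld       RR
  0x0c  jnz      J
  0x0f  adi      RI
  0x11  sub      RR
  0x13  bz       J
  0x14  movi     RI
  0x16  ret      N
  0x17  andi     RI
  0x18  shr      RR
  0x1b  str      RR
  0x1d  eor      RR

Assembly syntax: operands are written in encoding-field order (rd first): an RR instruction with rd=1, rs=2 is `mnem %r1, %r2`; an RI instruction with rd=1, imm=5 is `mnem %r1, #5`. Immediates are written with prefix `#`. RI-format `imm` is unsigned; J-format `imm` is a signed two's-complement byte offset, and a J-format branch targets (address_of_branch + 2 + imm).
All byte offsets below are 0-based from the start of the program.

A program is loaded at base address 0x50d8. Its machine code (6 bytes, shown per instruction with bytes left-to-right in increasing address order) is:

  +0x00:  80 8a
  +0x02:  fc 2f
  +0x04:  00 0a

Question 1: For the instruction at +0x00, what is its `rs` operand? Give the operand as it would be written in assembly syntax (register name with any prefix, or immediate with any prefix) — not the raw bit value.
@+00  little-endian(80 8a) = 0x8a80
  top 5b → 0x11 → sub [RR]
  rd: (w>>9)&0x3=0x1 → %r1
  rs: (w>>7)&0x3=0x1 → %r1

%r1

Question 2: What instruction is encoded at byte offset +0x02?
jsr #-4

[02] fc 2f → 0x2ffc
  opcode bits[15:11]=0x5: jsr/J
  imm@[10:0]=0x7fc (s11→-4) ⇒ #-4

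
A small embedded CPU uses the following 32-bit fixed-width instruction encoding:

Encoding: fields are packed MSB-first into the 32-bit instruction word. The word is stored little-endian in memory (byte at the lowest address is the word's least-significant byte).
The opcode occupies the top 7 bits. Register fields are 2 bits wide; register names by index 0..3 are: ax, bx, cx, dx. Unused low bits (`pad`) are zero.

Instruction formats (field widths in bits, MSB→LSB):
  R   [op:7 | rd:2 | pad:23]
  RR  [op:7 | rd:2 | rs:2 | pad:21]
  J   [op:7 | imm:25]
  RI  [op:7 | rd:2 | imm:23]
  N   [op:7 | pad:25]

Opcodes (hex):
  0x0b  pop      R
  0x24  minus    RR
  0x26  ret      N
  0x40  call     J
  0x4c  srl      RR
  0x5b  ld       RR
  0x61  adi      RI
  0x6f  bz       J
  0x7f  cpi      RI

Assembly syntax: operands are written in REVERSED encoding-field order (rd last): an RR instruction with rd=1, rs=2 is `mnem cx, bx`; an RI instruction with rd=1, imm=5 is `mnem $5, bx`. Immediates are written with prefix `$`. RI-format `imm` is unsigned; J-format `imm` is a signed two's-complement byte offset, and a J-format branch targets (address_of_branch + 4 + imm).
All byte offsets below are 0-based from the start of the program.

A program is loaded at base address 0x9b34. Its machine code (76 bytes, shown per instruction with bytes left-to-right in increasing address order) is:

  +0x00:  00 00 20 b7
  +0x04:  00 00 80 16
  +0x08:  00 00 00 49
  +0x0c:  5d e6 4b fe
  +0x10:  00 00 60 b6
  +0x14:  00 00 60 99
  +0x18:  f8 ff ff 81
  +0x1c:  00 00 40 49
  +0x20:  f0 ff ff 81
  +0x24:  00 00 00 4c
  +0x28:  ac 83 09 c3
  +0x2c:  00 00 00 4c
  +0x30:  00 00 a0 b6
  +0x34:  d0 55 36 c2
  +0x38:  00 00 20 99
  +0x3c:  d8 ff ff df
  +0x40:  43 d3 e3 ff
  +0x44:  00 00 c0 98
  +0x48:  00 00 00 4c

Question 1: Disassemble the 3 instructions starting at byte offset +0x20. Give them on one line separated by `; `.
off 0x20: read f0 ff ff 81 as little → 0x81fffff0
  op=0x81fffff0>>25=0x40 ⇒ call (J)
  [24:0] imm=33554416 (s25→-16) = $-16
off 0x24: read 00 00 00 4c as little → 0x4c000000
  op=0x4c000000>>25=0x26 ⇒ ret (N)
off 0x28: read ac 83 09 c3 as little → 0xc30983ac
  op=0xc30983ac>>25=0x61 ⇒ adi (RI)
  [24:23] rd=2 = cx
  [22:0] imm=623532 = $623532

call $-16; ret; adi $623532, cx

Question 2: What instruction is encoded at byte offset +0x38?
srl bx, cx

+0x38: 00 00 20 99 ⇒ word 0x99200000 (little)
  top 7b → 0x4c → srl [RR]
  [24:23] rd=2 = cx
  [22:21] rs=1 = bx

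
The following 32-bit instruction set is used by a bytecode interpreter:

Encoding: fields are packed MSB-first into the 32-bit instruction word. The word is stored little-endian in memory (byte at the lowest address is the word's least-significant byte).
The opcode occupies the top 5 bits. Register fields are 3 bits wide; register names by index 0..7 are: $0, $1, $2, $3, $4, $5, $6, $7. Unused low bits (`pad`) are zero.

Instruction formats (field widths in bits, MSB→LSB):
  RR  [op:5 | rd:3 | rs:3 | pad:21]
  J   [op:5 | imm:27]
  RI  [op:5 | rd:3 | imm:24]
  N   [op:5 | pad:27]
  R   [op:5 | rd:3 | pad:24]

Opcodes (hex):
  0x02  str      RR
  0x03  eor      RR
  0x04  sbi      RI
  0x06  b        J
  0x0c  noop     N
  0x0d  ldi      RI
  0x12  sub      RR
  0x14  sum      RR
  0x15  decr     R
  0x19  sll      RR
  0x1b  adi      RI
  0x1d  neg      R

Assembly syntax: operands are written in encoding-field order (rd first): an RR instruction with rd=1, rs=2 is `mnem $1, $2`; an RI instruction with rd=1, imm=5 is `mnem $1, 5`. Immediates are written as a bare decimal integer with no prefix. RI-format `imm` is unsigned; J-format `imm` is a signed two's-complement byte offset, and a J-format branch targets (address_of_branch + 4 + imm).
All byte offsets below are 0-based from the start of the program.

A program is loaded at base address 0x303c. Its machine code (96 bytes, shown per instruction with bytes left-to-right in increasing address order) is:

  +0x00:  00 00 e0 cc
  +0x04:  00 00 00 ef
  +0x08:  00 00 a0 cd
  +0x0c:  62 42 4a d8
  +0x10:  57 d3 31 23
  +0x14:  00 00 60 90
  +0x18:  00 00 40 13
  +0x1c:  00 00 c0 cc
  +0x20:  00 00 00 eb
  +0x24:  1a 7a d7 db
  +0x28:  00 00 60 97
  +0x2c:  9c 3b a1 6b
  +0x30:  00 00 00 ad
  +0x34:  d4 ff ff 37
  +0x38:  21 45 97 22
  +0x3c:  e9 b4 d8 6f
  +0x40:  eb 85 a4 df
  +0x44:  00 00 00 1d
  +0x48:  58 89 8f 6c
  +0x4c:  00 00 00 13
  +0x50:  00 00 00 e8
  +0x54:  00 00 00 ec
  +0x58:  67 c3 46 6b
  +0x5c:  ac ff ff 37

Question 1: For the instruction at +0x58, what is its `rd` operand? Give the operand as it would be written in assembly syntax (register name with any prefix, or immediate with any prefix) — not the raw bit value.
$3

[58] 67 c3 46 6b → 0x6b46c367
  op=0x6b46c367>>27=0xd ⇒ ldi (RI)
  rd@[26:24]=0x3 ⇒ $3
  imm@[23:0]=0x46c367 ⇒ 4637543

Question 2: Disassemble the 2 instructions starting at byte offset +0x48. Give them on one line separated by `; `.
ldi $4, 9406808; str $3, $0

+0x48: 58 89 8f 6c ⇒ word 0x6c8f8958 (little)
  top 5b → 0xd → ldi [RI]
  rd: (w>>24)&0x7=0x4 → $4
  imm: (w>>0)&0xffffff=0x8f8958 → 9406808
+0x4c: 00 00 00 13 ⇒ word 0x13000000 (little)
  top 5b → 0x2 → str [RR]
  rd: (w>>24)&0x7=0x3 → $3
  rs: (w>>21)&0x7=0x0 → $0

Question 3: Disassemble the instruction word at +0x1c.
sll $4, $6

+0x1c: 00 00 c0 cc ⇒ word 0xccc00000 (little)
  opcode bits[31:27]=0x19: sll/RR
  rd@[26:24]=0x4 ⇒ $4
  rs@[23:21]=0x6 ⇒ $6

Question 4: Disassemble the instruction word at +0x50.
neg $0

@+50  little-endian(00 00 00 e8) = 0xe8000000
  opcode bits[31:27]=0x1d: neg/R
  rd@[26:24]=0x0 ⇒ $0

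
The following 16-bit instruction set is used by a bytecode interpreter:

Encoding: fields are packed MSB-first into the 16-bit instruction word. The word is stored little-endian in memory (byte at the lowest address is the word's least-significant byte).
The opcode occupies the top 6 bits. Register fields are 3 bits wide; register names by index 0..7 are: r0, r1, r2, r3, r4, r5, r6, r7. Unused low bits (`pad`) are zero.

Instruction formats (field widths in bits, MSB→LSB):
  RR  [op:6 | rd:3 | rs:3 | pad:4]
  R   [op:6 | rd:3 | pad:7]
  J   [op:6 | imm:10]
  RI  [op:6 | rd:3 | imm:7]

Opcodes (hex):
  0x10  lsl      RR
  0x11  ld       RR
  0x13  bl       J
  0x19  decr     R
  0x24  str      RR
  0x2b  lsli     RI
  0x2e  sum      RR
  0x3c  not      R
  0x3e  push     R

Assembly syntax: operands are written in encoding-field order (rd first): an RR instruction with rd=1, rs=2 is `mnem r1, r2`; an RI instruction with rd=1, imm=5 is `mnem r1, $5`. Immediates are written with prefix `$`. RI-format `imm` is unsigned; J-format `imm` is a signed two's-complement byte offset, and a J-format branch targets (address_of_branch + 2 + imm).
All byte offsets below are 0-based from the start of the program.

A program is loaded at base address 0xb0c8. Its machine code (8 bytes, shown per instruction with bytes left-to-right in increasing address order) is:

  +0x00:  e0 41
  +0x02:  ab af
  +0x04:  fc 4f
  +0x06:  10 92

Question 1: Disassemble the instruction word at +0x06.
str r4, r1

@+06  little-endian(10 92) = 0x9210
  top 6b → 0x24 → str [RR]
  rd: (w>>7)&0x7=0x4 → r4
  rs: (w>>4)&0x7=0x1 → r1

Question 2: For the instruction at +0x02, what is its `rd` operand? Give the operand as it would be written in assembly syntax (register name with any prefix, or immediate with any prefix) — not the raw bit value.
+0x02: ab af ⇒ word 0xafab (little)
  opcode bits[15:10]=0x2b: lsli/RI
  rd: (w>>7)&0x7=0x7 → r7
  imm: (w>>0)&0x7f=0x2b → $43

r7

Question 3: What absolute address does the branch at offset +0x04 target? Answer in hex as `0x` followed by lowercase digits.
0xb0ca

[04] fc 4f → 0x4ffc
  top 6b → 0x13 → bl [J]
  [9:0] imm=1020 (s10→-4) = $-4
  target = base 0xb0c8 + off 0x04 + 2 + imm -4 = 0xb0ca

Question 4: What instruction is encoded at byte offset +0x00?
lsl r3, r6

[00] e0 41 → 0x41e0
  top 6b → 0x10 → lsl [RR]
  rd@[9:7]=0x3 ⇒ r3
  rs@[6:4]=0x6 ⇒ r6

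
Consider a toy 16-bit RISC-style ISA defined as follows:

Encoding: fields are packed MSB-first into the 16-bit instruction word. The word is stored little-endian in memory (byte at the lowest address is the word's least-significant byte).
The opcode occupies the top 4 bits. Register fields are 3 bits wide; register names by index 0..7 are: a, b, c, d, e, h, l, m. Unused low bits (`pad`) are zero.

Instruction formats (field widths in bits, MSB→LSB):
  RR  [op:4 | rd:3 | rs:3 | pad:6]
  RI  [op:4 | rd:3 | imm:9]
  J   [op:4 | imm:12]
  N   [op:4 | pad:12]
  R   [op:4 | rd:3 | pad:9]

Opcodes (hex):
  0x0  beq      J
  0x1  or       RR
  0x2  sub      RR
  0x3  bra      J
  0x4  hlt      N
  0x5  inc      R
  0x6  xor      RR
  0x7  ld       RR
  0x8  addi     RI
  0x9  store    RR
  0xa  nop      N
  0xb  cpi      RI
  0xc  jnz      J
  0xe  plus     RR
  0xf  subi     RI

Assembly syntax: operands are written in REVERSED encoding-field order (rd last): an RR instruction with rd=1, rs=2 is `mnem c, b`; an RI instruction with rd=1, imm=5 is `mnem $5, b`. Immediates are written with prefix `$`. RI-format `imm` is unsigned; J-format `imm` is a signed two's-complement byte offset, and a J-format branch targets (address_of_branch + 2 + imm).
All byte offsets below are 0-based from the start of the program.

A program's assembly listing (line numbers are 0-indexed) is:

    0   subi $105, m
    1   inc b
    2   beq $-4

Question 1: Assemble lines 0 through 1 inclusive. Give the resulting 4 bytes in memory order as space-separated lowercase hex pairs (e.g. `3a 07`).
L0: subi op=0xf:4|rd=7:3|imm=105:9 ⇒ 0xfe69 ⇒ little 69 fe
L1: inc op=0x5:4|rd=1:3|pad=0:9 ⇒ 0x5200 ⇒ little 00 52

69 fe 00 52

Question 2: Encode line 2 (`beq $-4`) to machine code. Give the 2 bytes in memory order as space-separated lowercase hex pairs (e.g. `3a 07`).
fc 0f

line 2 (beq): pack op=0x0:4|imm=-4:12 = 0x0ffc; little→ fc 0f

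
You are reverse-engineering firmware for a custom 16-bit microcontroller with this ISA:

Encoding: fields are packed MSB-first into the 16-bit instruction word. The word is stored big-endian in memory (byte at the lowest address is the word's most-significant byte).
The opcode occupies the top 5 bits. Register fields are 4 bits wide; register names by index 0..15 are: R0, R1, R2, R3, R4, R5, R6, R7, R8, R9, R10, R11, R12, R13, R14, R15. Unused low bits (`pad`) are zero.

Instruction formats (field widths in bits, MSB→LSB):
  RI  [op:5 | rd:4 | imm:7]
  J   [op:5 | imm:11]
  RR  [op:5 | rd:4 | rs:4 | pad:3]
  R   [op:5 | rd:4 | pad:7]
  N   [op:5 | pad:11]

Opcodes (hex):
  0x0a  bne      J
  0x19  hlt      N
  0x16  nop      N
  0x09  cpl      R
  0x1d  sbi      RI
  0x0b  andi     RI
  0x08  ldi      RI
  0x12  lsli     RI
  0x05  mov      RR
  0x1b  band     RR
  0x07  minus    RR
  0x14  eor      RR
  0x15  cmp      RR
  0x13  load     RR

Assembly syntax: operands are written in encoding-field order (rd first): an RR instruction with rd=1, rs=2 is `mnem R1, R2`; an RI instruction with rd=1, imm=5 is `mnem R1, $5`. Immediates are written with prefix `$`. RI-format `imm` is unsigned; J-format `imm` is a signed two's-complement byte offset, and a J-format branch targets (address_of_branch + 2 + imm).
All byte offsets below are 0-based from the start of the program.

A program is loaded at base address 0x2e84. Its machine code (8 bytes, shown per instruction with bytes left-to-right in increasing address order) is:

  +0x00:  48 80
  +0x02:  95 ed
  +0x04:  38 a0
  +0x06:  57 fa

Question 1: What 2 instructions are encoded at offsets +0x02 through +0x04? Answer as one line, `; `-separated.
off 0x02: read 95 ed as big → 0x95ed
  opcode bits[15:11]=0x12: lsli/RI
  [10:7] rd=11 = R11
  [6:0] imm=109 = $109
off 0x04: read 38 a0 as big → 0x38a0
  opcode bits[15:11]=0x7: minus/RR
  [10:7] rd=1 = R1
  [6:3] rs=4 = R4

lsli R11, $109; minus R1, R4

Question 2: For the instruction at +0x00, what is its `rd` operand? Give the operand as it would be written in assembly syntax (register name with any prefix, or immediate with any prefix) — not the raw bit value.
R1

+0x00: 48 80 ⇒ word 0x4880 (big)
  opcode bits[15:11]=0x9: cpl/R
  rd@[10:7]=0x1 ⇒ R1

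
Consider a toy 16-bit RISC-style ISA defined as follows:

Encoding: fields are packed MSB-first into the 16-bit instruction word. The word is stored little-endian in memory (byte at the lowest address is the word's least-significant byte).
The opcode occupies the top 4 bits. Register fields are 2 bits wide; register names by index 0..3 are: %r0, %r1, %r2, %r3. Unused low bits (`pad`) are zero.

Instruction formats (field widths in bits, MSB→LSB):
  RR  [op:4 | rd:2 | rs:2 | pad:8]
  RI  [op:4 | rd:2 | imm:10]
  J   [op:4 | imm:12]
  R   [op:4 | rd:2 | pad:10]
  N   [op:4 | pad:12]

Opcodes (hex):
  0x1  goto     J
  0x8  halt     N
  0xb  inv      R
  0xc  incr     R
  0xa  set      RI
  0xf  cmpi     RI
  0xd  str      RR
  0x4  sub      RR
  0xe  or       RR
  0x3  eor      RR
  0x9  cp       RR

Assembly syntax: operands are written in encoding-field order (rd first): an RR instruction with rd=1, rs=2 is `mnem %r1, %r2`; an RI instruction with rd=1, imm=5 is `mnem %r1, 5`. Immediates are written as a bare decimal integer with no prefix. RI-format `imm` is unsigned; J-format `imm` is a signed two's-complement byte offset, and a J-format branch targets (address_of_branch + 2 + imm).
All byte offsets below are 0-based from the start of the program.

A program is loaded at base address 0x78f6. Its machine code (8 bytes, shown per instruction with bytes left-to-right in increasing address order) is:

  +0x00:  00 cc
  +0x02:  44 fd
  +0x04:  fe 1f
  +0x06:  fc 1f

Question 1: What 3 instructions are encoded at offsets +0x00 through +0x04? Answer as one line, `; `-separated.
incr %r3; cmpi %r3, 324; goto -2

+0x00: 00 cc ⇒ word 0xcc00 (little)
  opcode bits[15:12]=0xc: incr/R
  rd: (w>>10)&0x3=0x3 → %r3
+0x02: 44 fd ⇒ word 0xfd44 (little)
  opcode bits[15:12]=0xf: cmpi/RI
  rd: (w>>10)&0x3=0x3 → %r3
  imm: (w>>0)&0x3ff=0x144 → 324
+0x04: fe 1f ⇒ word 0x1ffe (little)
  opcode bits[15:12]=0x1: goto/J
  imm: (w>>0)&0xfff=0xffe (s12→-2) → -2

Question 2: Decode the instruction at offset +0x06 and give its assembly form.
[06] fc 1f → 0x1ffc
  opcode bits[15:12]=0x1: goto/J
  [11:0] imm=4092 (s12→-4) = -4

goto -4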